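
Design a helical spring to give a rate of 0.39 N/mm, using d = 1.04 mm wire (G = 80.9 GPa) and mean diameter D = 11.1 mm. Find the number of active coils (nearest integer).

22

N_a = Gd⁴/(8D³k) = (80.9×10³ × 1.04⁴)/(8 × 11.1³ × 0.39)
    = 94641.6 / 4267.01 = 22.18 → 22 coils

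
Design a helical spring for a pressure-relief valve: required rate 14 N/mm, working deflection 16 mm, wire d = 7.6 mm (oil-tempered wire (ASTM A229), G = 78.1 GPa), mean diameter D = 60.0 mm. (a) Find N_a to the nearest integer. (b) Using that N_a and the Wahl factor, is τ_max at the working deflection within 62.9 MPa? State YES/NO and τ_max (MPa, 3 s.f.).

(a) 11 coils; (b) NO, τ_max = 90.6 MPa

N_a = Gd⁴/(8D³k) = (78.1×10³)(7.6⁴)/(8·60.0³·14) = 10.77 → N_a = 11
Actual rate k = Gd⁴/(8D³·11) = 13.708 N/mm
Working load F = kδ = 13.708·16 = 219.33 N
C = 60.0/7.6 = 7.8947; K_W = (4C−1)/(4C−4)+0.615/C = 1.1867
τ_max = K_W·8FD/(πd³) = 1.1867·76.338 = 90.588 MPa
τ_max > 62.9 MPa → exceeds allowable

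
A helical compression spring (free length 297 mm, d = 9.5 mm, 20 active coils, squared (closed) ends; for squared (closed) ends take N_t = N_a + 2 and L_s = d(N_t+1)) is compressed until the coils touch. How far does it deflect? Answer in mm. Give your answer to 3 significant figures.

78.5 mm

N_t = 22; L_s = 9.5·23 = 218.5 mm
δ_solid = L₀ − L_s = 297 − 218.5 = 78.5 mm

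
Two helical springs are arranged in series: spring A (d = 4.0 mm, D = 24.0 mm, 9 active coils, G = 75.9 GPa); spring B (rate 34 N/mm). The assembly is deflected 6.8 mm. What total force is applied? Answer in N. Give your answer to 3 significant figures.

84.3 N

k_A = Gd⁴/(8D³N_a) = (75.9×10³)(4.0⁴)/(8·24.0³·9) = 19.522 N/mm
Series: 1/k_eq = 1/19.522 + 1/34 = 0.080637; k_eq = 12.401 N/mm
F = k_eq·δ = 12.401·6.8 = 84.328 N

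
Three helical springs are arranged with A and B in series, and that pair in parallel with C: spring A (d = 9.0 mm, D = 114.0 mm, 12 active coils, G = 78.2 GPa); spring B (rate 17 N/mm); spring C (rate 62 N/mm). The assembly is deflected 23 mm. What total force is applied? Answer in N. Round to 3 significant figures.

k_A = Gd⁴/(8D³N_a) = (78.2×10³)(9.0⁴)/(8·114.0³·12) = 3.6074 N/mm
Springs A,B series: k_AB = 1/(1/3.6074+1/17) = 2.9759 N/mm; parallel with C: k_eq = 2.9759+62 = 64.976 N/mm
F = k_eq·δ = 64.976·23 = 1494.4 N

1490 N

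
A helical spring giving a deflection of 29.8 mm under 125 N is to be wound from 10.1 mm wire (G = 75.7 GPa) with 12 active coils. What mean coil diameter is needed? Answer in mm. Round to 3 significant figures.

Required rate k = F/δ = 125/29.8 = 4.1946 N/mm
D = (Gd⁴/(8N_a·k))^(1/3) = (75.7×10³·10.1⁴/(8·12·4.1946))^(1/3)
  = (1.95621e+06)^(1/3) = 125.0659 mm

125 mm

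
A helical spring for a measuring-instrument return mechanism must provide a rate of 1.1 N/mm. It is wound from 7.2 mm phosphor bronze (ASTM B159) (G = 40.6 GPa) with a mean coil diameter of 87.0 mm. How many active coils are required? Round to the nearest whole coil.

19

N_a = Gd⁴/(8D³k) = (40.6×10³ × 7.2⁴)/(8 × 87.0³ × 1.1)
    = 1.09108e+08 / 5.79483e+06 = 18.83 → 19 coils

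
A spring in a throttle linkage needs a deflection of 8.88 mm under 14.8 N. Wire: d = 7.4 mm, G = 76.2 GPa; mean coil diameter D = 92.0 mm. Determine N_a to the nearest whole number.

22

Required rate k = F/δ = 14.8/8.88 = 1.6667 N/mm
N_a = Gd⁴/(8D³k) = (76.2×10³ × 7.4⁴)/(8 × 92.0³ × 1.6667)
    = 2.28498e+08 / 1.03825e+07 = 22.01 → 22 coils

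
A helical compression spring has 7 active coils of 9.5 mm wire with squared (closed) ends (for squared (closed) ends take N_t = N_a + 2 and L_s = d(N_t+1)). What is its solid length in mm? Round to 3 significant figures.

95.0 mm

squared (closed) ends: N_t = N_a + 2 = 7 + 2 = 9
L_s = d·(N_t+1) = 9.5 × 10 = 95 mm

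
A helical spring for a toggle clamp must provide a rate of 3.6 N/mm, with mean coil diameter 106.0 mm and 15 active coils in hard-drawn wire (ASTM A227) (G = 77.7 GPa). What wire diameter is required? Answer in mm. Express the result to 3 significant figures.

d = (8D³N_a·k / G)^(1/4) = (8·106.0³·15·3.6 / (77.7×10³))^0.25
  = (6621.9)^0.25 = 9.0208 mm

9.02 mm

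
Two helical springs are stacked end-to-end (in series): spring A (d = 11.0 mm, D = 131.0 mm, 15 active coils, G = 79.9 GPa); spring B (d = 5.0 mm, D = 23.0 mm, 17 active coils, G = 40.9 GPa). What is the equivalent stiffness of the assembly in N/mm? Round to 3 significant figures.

k_A = Gd⁴/(8D³N_a) = (79.9×10³)(11.0⁴)/(8·131.0³·15) = 4.3363 N/mm
k_B = Gd⁴/(8D³N_a) = (40.9×10³)(5.0⁴)/(8·23.0³·17) = 15.448 N/mm
Series: 1/k_eq = 1/4.3363 + 1/15.448 = 0.29534; k_eq = 3.3859 N/mm

3.39 N/mm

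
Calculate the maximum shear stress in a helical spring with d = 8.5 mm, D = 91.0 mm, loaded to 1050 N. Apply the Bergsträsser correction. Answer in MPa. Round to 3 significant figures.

Spring index C = D/d = 91.0/8.5 = 10.7059
K_B = (4C+2)/(4C−3) = 44.824/39.824 = 1.1256
τ₀ = 8FD/(πd³) = 8·1050·91.0/(π·8.5³) = 764400/1929.3 = 396.2 MPa
τ_max = K·τ₀ = 1.1256 × 396.2 = 445.94 MPa

446 MPa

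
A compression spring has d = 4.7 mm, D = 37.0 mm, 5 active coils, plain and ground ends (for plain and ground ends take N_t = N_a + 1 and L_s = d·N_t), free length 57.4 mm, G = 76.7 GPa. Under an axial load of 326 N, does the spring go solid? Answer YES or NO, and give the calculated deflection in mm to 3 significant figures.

k = Gd⁴/(8D³N_a) = (76.7×10³)(4.7⁴)/(8·37.0³·5) = 18.472 N/mm
N_t = 6; L_s = 4.7·6 = 28.2 mm; δ_solid = L₀ − L_s = 57.4 − 28.2 = 29.2 mm
δ = F/k = 326/18.472 = 17.648 mm
δ < δ_solid → spring does not go solid

NO, δ = 17.6 mm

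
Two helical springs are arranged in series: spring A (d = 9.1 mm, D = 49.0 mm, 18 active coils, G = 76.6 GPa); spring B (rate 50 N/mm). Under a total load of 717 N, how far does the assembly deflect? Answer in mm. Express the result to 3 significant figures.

k_A = Gd⁴/(8D³N_a) = (76.6×10³)(9.1⁴)/(8·49.0³·18) = 31.006 N/mm
Series: 1/k_eq = 1/31.006 + 1/50 = 0.052252; k_eq = 19.138 N/mm
δ = F/k_eq = 717/19.138 = 37.465 mm

37.5 mm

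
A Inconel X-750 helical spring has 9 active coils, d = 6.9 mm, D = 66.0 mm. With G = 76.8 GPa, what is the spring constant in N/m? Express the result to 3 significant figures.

k = Gd⁴/(8D³N_a) = (76.8×10³ × 6.9⁴) / (8 × 66.0³ × 9)
  = 1.74083e+08 / 2.06997e+07 = 8.4099 N/mm = 8409.9 N/m

8410 N/m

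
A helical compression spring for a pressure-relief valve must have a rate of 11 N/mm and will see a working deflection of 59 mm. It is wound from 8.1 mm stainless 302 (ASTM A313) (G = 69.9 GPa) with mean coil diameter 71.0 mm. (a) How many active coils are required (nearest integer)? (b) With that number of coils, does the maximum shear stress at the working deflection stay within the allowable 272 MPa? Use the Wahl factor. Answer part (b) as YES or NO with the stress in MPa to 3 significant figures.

(a) 10 coils; (b) YES, τ_max = 246 MPa

N_a = Gd⁴/(8D³k) = (69.9×10³)(8.1⁴)/(8·71.0³·11) = 9.553 → N_a = 10
Actual rate k = Gd⁴/(8D³·10) = 10.509 N/mm
Working load F = kδ = 10.509·59 = 620.02 N
C = 71.0/8.1 = 8.7654; K_W = (4C−1)/(4C−4)+0.615/C = 1.1667
τ_max = K_W·8FD/(πd³) = 1.1667·210.93 = 246.11 MPa
τ_max ≤ 272 MPa → acceptable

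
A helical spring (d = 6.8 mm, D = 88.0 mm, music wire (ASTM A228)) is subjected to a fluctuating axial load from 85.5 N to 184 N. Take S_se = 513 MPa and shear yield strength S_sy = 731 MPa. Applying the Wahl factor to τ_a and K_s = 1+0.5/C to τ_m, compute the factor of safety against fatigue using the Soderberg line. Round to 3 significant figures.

C = D/d = 88.0/6.8 = 12.9412; K_W = (4C−1)/(4C−4)+0.615/C = 1.1103; K_s = 1+0.5/C = 1.0386
F_a = (F_max−F_min)/2 = 49.25 N; F_m = (F_max+F_min)/2 = 134.75 N
τ_a = K_W·8F_aD/(πd³) = 1.1103 × 35.1 = 38.972 MPa
τ_m = K_s·8F_mD/(πd³) = 1.0386 × 96.034 = 99.744 MPa
Soderberg: 1/n_f = τ_a/S_se + τ_m/S_sy = 38.972/513 + 99.744/731 = 0.07597 + 0.13645 = 0.21242
n_f = 1/0.21242 = 4.708

4.71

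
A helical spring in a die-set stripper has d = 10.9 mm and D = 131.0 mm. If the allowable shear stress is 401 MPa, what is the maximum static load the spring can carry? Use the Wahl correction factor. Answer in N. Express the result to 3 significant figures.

C = D/d = 131.0/10.9 = 12.0183
K_W = (4C−1)/(4C−4) + 0.615/C = 47.073/44.073 + 0.0512 = 1.1192
τ_max = K·8FD/(πd³) → F_max = τ_allow·πd³/(8DK)
F_max = 401·π·10.9³/(8·131.0·1.1192) = 1.6314e+06/1173 = 1390.9 N

1390 N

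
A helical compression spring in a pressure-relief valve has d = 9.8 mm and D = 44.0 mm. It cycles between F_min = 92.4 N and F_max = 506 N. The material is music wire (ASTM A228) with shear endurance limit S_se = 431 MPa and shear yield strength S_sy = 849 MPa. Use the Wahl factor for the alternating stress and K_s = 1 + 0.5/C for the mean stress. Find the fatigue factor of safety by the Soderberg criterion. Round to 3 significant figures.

8.07

C = D/d = 44.0/9.8 = 4.4898; K_W = (4C−1)/(4C−4)+0.615/C = 1.3519; K_s = 1+0.5/C = 1.1114
F_a = (F_max−F_min)/2 = 206.8 N; F_m = (F_max+F_min)/2 = 299.2 N
τ_a = K_W·8F_aD/(πd³) = 1.3519 × 24.619 = 33.282 MPa
τ_m = K_s·8F_mD/(πd³) = 1.1114 × 35.619 = 39.585 MPa
Soderberg: 1/n_f = τ_a/S_se + τ_m/S_sy = 33.282/431 + 39.585/849 = 0.07722 + 0.04663 = 0.12385
n_f = 1/0.12385 = 8.075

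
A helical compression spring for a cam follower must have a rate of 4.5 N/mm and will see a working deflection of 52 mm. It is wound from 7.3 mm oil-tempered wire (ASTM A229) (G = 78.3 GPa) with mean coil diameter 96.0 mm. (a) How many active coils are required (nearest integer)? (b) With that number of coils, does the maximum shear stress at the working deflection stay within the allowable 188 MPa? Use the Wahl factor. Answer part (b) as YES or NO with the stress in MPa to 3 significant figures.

(a) 7 coils; (b) YES, τ_max = 163 MPa

N_a = Gd⁴/(8D³k) = (78.3×10³)(7.3⁴)/(8·96.0³·4.5) = 6.981 → N_a = 7
Actual rate k = Gd⁴/(8D³·7) = 4.488 N/mm
Working load F = kδ = 4.488·52 = 233.38 N
C = 96.0/7.3 = 13.1507; K_W = (4C−1)/(4C−4)+0.615/C = 1.1085
τ_max = K_W·8FD/(πd³) = 1.1085·146.66 = 162.57 MPa
τ_max ≤ 188 MPa → acceptable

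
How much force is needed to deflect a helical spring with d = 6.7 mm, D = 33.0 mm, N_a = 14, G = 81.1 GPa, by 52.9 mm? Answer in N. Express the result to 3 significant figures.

k = Gd⁴/(8D³N_a) = (81.1×10³)(6.7⁴)/(8·33.0³·14) = 40.603 N/mm
F = k·δ = 40.603 × 52.9 = 2147.9 N

2150 N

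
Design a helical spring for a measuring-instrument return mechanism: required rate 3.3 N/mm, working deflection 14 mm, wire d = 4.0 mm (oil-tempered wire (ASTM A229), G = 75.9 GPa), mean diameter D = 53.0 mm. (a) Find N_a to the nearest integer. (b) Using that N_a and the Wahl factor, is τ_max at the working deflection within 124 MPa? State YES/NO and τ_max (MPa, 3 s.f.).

(a) 5 coils; (b) YES, τ_max = 107 MPa

N_a = Gd⁴/(8D³k) = (75.9×10³)(4.0⁴)/(8·53.0³·3.3) = 4.944 → N_a = 5
Actual rate k = Gd⁴/(8D³·5) = 3.2628 N/mm
Working load F = kδ = 3.2628·14 = 45.68 N
C = 53.0/4.0 = 13.2500; K_W = (4C−1)/(4C−4)+0.615/C = 1.1076
τ_max = K_W·8FD/(πd³) = 1.1076·96.329 = 106.7 MPa
τ_max ≤ 124 MPa → acceptable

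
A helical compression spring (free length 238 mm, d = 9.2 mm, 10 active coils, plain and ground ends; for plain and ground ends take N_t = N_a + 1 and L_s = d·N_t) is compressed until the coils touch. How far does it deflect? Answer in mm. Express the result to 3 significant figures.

137 mm

N_t = 11; L_s = 9.2·11 = 101.2 mm
δ_solid = L₀ − L_s = 238 − 101.2 = 136.8 mm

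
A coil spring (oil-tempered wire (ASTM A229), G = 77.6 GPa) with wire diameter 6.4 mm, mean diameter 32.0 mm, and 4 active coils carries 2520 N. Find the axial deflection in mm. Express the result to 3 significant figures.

20.3 mm

k = Gd⁴/(8D³N_a) = (77.6×10³)(6.4⁴)/(8·32.0³·4) = 124.16 N/mm
δ = F/k = 2520 / 124.16 = 20.296 mm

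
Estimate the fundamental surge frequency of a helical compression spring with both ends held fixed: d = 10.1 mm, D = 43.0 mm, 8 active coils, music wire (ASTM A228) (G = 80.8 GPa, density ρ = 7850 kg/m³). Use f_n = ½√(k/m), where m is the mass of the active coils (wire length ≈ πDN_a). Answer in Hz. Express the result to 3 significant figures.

k = Gd⁴/(8D³N_a) = (80.8×10³)(10.1⁴)/(8·43.0³·8) = 165.24 N/mm = 1.6524e+05 N/m
Wire length L = πDN_a = π·43.0·8 = 1080.7 mm
m = ρ·(πd²/4)·L = 7850 × 80.118×10⁻⁶ m² × 1.0807 m = 0.67969 kg
f_n = ½√(k/m) = 0.5·√(1.6524e+05/0.67969) = 0.5·√(2.4311e+05) = 246.53 Hz

247 Hz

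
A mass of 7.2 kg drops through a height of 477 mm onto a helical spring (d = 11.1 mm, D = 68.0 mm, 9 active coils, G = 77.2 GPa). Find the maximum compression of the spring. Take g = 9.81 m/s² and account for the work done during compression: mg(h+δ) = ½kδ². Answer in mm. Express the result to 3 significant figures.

37.5 mm

k = Gd⁴/(8D³N_a) = (77.2×10³)(11.1⁴)/(8·68.0³·9) = 51.767 N/mm
W = mg = 7.2 × 9.81 = 70.632 N
½kδ² − Wδ − Wh = 0 → δ = (W + √(W² + 2kWh))/k
δ = (70.632 + √(4988.9 + 3.48819e+06))/51.767 = (70.632 + 1869)/51.767 = 37.469 mm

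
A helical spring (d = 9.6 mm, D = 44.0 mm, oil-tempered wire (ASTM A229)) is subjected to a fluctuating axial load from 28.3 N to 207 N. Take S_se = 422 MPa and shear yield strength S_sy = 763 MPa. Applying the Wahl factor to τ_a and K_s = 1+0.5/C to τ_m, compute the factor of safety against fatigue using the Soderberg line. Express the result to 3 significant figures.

C = D/d = 44.0/9.6 = 4.5833; K_W = (4C−1)/(4C−4)+0.615/C = 1.3435; K_s = 1+0.5/C = 1.1091
F_a = (F_max−F_min)/2 = 89.35 N; F_m = (F_max+F_min)/2 = 117.65 N
τ_a = K_W·8F_aD/(πd³) = 1.3435 × 11.315 = 15.202 MPa
τ_m = K_s·8F_mD/(πd³) = 1.1091 × 14.899 = 16.525 MPa
Soderberg: 1/n_f = τ_a/S_se + τ_m/S_sy = 15.202/422 + 16.525/763 = 0.03602 + 0.02166 = 0.057682
n_f = 1/0.057682 = 17.34

17.3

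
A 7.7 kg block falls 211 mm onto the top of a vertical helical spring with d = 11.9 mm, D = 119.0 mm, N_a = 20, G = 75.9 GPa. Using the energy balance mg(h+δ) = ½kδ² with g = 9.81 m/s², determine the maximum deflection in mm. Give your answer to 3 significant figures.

89.7 mm

k = Gd⁴/(8D³N_a) = (75.9×10³)(11.9⁴)/(8·119.0³·20) = 5.6451 N/mm
W = mg = 7.7 × 9.81 = 75.537 N
½kδ² − Wδ − Wh = 0 → δ = (W + √(W² + 2kWh))/k
δ = (75.537 + √(5705.8 + 179945))/5.6451 = (75.537 + 430.87)/5.6451 = 89.708 mm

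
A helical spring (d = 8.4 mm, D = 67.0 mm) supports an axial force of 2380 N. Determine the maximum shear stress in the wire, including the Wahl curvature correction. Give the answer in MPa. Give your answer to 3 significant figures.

812 MPa

Spring index C = D/d = 67.0/8.4 = 7.9762
K_W = (4C−1)/(4C−4) + 0.615/C = 30.905/27.905 + 0.0771 = 1.1846
τ₀ = 8FD/(πd³) = 8·2380·67.0/(π·8.4³) = 1.27568e+06/1862 = 685.1 MPa
τ_max = K·τ₀ = 1.1846 × 685.1 = 811.58 MPa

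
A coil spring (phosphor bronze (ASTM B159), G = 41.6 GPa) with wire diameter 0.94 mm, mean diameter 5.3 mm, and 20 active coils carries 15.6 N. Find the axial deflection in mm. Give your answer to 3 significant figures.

k = Gd⁴/(8D³N_a) = (41.6×10³)(0.94⁴)/(8·5.3³·20) = 1.3635 N/mm
δ = F/k = 15.6 / 1.3635 = 11.441 mm

11.4 mm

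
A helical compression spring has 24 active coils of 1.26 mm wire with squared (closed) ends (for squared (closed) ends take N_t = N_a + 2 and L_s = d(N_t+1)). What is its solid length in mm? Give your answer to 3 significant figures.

34.0 mm

squared (closed) ends: N_t = N_a + 2 = 24 + 2 = 26
L_s = d·(N_t+1) = 1.26 × 27 = 34.02 mm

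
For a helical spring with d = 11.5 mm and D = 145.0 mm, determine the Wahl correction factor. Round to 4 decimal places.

C = D/d = 145.0/11.5 = 12.6087
K_W = (4C−1)/(4C−4) + 0.615/C = 49.435/46.435 + 0.0488 = 1.1134

1.1134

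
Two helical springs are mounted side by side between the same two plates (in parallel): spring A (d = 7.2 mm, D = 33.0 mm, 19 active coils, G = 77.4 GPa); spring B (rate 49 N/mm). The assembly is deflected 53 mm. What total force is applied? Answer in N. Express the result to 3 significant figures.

4620 N

k_A = Gd⁴/(8D³N_a) = (77.4×10³)(7.2⁴)/(8·33.0³·19) = 38.079 N/mm
Parallel: k_eq = 38.079 + 49 = 87.079 N/mm
F = k_eq·δ = 87.079·53 = 4615.2 N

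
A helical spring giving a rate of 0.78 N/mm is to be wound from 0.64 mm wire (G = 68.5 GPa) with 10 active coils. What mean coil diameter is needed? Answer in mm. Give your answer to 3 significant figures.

D = (Gd⁴/(8N_a·k))^(1/3) = (68.5×10³·0.64⁴/(8·10·0.78))^(1/3)
  = (184.173)^(1/3) = 5.6895 mm

5.69 mm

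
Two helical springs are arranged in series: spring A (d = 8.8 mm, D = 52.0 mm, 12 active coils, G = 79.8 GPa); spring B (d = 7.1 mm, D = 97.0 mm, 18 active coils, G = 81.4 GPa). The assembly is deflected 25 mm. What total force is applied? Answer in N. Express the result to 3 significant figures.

k_A = Gd⁴/(8D³N_a) = (79.8×10³)(8.8⁴)/(8·52.0³·12) = 35.453 N/mm
k_B = Gd⁴/(8D³N_a) = (81.4×10³)(7.1⁴)/(8·97.0³·18) = 1.5739 N/mm
Series: 1/k_eq = 1/35.453 + 1/1.5739 = 0.66357; k_eq = 1.507 N/mm
F = k_eq·δ = 1.507·25 = 37.675 N

37.7 N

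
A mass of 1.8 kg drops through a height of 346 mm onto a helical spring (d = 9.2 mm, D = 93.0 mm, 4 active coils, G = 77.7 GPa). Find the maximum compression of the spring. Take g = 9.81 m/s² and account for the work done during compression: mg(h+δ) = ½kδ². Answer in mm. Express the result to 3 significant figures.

24.6 mm

k = Gd⁴/(8D³N_a) = (77.7×10³)(9.2⁴)/(8·93.0³·4) = 21.626 N/mm
W = mg = 1.8 × 9.81 = 17.658 N
½kδ² − Wδ − Wh = 0 → δ = (W + √(W² + 2kWh))/k
δ = (17.658 + √(311.8 + 264254))/21.626 = (17.658 + 514.36)/21.626 = 24.601 mm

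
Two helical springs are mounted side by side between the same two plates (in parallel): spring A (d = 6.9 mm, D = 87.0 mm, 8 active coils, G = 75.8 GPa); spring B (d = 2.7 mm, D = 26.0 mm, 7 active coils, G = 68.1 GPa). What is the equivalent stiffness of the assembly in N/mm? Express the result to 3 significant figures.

7.75 N/mm

k_A = Gd⁴/(8D³N_a) = (75.8×10³)(6.9⁴)/(8·87.0³·8) = 4.0769 N/mm
k_B = Gd⁴/(8D³N_a) = (68.1×10³)(2.7⁴)/(8·26.0³·7) = 3.677 N/mm
Parallel: k_eq = 4.0769 + 3.677 = 7.7539 N/mm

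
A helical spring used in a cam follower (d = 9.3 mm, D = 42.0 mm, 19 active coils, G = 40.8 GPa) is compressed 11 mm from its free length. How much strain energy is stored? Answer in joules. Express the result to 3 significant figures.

1.64 J

k = Gd⁴/(8D³N_a) = (40.8×10³)(9.3⁴)/(8·42.0³·19) = 27.102 N/mm
U = ½kδ² = 0.5 × 27.102 × 11² = 1639.7 N·mm = 1.6397 J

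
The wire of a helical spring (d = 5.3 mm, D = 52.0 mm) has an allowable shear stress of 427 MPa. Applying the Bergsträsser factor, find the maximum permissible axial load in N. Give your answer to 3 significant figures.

C = D/d = 52.0/5.3 = 9.8113
K_B = (4C+2)/(4C−3) = 41.245/36.245 = 1.1379
τ_max = K·8FD/(πd³) → F_max = τ_allow·πd³/(8DK)
F_max = 427·π·5.3³/(8·52.0·1.1379) = 1.9971e+05/473.39 = 421.88 N

422 N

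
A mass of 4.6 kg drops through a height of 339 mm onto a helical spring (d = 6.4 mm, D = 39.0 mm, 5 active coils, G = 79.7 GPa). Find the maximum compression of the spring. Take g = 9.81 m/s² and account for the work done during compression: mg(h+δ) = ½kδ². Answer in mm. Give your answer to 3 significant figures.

k = Gd⁴/(8D³N_a) = (79.7×10³)(6.4⁴)/(8·39.0³·5) = 56.354 N/mm
W = mg = 4.6 × 9.81 = 45.126 N
½kδ² − Wδ − Wh = 0 → δ = (W + √(W² + 2kWh))/k
δ = (45.126 + √(2036.4 + 1.72417e+06))/56.354 = (45.126 + 1313.9)/56.354 = 24.115 mm

24.1 mm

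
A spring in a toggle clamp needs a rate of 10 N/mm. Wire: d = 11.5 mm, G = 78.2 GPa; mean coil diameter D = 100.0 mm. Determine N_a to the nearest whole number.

N_a = Gd⁴/(8D³k) = (78.2×10³ × 11.5⁴)/(8 × 100.0³ × 10)
    = 1.36772e+09 / 8e+07 = 17.1 → 17 coils

17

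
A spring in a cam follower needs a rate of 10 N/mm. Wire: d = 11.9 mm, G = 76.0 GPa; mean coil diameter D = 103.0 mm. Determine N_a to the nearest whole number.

17

N_a = Gd⁴/(8D³k) = (76.0×10³ × 11.9⁴)/(8 × 103.0³ × 10)
    = 1.52406e+09 / 8.74182e+07 = 17.43 → 17 coils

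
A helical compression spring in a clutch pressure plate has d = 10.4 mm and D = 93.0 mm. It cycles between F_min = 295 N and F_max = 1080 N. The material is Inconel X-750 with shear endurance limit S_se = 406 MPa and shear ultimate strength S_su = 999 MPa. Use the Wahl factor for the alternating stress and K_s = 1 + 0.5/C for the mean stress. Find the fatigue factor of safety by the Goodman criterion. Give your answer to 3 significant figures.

C = D/d = 93.0/10.4 = 8.9423; K_W = (4C−1)/(4C−4)+0.615/C = 1.1632; K_s = 1+0.5/C = 1.0559
F_a = (F_max−F_min)/2 = 392.5 N; F_m = (F_max+F_min)/2 = 687.5 N
τ_a = K_W·8F_aD/(πd³) = 1.1632 × 82.635 = 96.121 MPa
τ_m = K_s·8F_mD/(πd³) = 1.0559 × 144.74 = 152.84 MPa
Goodman: 1/n_f = τ_a/S_se + τ_m/S_su = 96.121/406 + 152.84/999 = 0.23675 + 0.15299 = 0.38974
n_f = 1/0.38974 = 2.566

2.57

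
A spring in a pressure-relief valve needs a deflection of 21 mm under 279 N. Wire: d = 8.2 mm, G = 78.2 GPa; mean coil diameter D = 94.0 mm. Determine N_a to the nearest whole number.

Required rate k = F/δ = 279/21 = 13.286 N/mm
N_a = Gd⁴/(8D³k) = (78.2×10³ × 8.2⁴)/(8 × 94.0³ × 13.286)
    = 3.53559e+08 / 8.82792e+07 = 4.005 → 4 coils

4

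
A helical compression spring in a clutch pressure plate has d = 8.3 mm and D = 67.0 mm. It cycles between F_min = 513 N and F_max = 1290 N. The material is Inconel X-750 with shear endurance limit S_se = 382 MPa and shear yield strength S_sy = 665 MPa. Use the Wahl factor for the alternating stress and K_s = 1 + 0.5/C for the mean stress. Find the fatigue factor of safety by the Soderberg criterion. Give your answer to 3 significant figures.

1.27

C = D/d = 67.0/8.3 = 8.0723; K_W = (4C−1)/(4C−4)+0.615/C = 1.1822; K_s = 1+0.5/C = 1.0619
F_a = (F_max−F_min)/2 = 388.5 N; F_m = (F_max+F_min)/2 = 901.5 N
τ_a = K_W·8F_aD/(πd³) = 1.1822 × 115.92 = 137.05 MPa
τ_m = K_s·8F_mD/(πd³) = 1.0619 × 269 = 285.66 MPa
Soderberg: 1/n_f = τ_a/S_se + τ_m/S_sy = 137.05/382 + 285.66/665 = 0.35877 + 0.42956 = 0.78833
n_f = 1/0.78833 = 1.269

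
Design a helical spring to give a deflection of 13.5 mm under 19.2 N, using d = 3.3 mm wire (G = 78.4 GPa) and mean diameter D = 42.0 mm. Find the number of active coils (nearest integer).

11

Required rate k = F/δ = 19.2/13.5 = 1.4222 N/mm
N_a = Gd⁴/(8D³k) = (78.4×10³ × 3.3⁴)/(8 × 42.0³ × 1.4222)
    = 9.29762e+06 / 842957 = 11.03 → 11 coils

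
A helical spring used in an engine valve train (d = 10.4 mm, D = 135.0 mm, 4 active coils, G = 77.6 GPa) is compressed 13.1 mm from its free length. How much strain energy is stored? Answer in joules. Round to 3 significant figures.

k = Gd⁴/(8D³N_a) = (77.6×10³)(10.4⁴)/(8·135.0³·4) = 11.53 N/mm
U = ½kδ² = 0.5 × 11.53 × 13.1² = 989.36 N·mm = 0.98936 J

0.989 J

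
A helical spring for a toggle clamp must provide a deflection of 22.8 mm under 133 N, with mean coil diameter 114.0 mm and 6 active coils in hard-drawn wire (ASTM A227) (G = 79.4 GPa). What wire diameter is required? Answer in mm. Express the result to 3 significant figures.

8.50 mm

Required rate k = F/δ = 133/22.8 = 5.8333 N/mm
d = (8D³N_a·k / G)^(1/4) = (8·114.0³·6·5.8333 / (79.4×10³))^0.25
  = (5224.6)^0.25 = 8.5018 mm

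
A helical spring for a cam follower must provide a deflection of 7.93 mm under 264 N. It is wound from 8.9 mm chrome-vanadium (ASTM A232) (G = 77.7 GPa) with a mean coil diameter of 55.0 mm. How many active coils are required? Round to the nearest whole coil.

11

Required rate k = F/δ = 264/7.93 = 33.291 N/mm
N_a = Gd⁴/(8D³k) = (77.7×10³ × 8.9⁴)/(8 × 55.0³ × 33.291)
    = 4.87507e+08 / 4.43107e+07 = 11 → 11 coils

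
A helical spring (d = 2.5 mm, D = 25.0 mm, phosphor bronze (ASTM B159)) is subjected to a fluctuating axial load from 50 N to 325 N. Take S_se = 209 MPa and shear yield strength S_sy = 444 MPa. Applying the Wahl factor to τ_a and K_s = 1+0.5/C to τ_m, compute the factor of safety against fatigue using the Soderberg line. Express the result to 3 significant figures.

0.205

C = D/d = 25.0/2.5 = 10.0000; K_W = (4C−1)/(4C−4)+0.615/C = 1.1448; K_s = 1+0.5/C = 1.0500
F_a = (F_max−F_min)/2 = 137.5 N; F_m = (F_max+F_min)/2 = 187.5 N
τ_a = K_W·8F_aD/(πd³) = 1.1448 × 560.23 = 641.36 MPa
τ_m = K_s·8F_mD/(πd³) = 1.0500 × 763.94 = 802.14 MPa
Soderberg: 1/n_f = τ_a/S_se + τ_m/S_sy = 641.36/209 + 802.14/444 = 3.06873 + 1.80662 = 4.8754
n_f = 1/4.8754 = 0.2051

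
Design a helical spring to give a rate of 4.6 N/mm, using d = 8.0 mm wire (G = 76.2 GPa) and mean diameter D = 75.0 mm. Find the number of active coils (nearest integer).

N_a = Gd⁴/(8D³k) = (76.2×10³ × 8.0⁴)/(8 × 75.0³ × 4.6)
    = 3.12115e+08 / 1.5525e+07 = 20.1 → 20 coils

20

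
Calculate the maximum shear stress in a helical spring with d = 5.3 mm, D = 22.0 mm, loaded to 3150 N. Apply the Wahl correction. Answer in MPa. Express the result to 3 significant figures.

Spring index C = D/d = 22.0/5.3 = 4.1509
K_W = (4C−1)/(4C−4) + 0.615/C = 15.604/12.604 + 0.1482 = 1.3862
τ₀ = 8FD/(πd³) = 8·3150·22.0/(π·5.3³) = 554400/467.71 = 1185.3 MPa
τ_max = K·τ₀ = 1.3862 × 1185.3 = 1643.1 MPa

1640 MPa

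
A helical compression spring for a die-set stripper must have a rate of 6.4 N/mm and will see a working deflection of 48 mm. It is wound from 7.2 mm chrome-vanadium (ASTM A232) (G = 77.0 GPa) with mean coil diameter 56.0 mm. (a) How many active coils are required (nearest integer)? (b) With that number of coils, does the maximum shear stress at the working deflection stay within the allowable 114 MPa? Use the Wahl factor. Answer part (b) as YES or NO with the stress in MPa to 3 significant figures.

(a) 23 coils; (b) NO, τ_max = 140 MPa

N_a = Gd⁴/(8D³k) = (77.0×10³)(7.2⁴)/(8·56.0³·6.4) = 23.01 → N_a = 23
Actual rate k = Gd⁴/(8D³·23) = 6.4038 N/mm
Working load F = kδ = 6.4038·48 = 307.38 N
C = 56.0/7.2 = 7.7778; K_W = (4C−1)/(4C−4)+0.615/C = 1.1897
τ_max = K_W·8FD/(πd³) = 1.1897·117.44 = 139.72 MPa
τ_max > 114 MPa → exceeds allowable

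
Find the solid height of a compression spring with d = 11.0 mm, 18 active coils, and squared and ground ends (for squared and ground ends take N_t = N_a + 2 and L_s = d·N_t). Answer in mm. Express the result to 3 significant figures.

220 mm

squared and ground ends: N_t = N_a + 2 = 18 + 2 = 20
L_s = d·N_t = 11.0 × 20 = 220 mm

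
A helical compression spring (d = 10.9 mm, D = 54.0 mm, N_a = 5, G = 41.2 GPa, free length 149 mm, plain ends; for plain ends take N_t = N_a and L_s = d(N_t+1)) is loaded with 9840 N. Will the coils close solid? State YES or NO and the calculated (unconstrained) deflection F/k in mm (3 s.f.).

YES, δ = 107 mm

k = Gd⁴/(8D³N_a) = (41.2×10³)(10.9⁴)/(8·54.0³·5) = 92.334 N/mm
N_t = 5; L_s = 10.9·6 = 65.4 mm; δ_solid = L₀ − L_s = 149 − 65.4 = 83.6 mm
δ = F/k = 9840/92.334 = 106.57 mm
δ ≥ δ_solid → spring goes solid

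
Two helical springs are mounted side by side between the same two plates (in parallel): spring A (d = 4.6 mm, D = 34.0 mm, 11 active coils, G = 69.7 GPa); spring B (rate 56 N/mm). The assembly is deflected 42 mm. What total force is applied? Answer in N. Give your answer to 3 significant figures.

k_A = Gd⁴/(8D³N_a) = (69.7×10³)(4.6⁴)/(8·34.0³·11) = 9.0229 N/mm
Parallel: k_eq = 9.0229 + 56 = 65.023 N/mm
F = k_eq·δ = 65.023·42 = 2731 N

2730 N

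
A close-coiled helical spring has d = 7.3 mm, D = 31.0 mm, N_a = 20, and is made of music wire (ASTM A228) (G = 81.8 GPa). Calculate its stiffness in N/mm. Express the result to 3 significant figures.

48.7 N/mm

k = Gd⁴/(8D³N_a) = (81.8×10³ × 7.3⁴) / (8 × 31.0³ × 20)
  = 2.32298e+08 / 4.76656e+06 = 48.735 N/mm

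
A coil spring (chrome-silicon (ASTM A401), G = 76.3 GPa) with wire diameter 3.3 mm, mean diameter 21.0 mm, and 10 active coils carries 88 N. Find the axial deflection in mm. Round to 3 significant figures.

7.21 mm

k = Gd⁴/(8D³N_a) = (76.3×10³)(3.3⁴)/(8·21.0³·10) = 12.213 N/mm
δ = F/k = 88 / 12.213 = 7.2053 mm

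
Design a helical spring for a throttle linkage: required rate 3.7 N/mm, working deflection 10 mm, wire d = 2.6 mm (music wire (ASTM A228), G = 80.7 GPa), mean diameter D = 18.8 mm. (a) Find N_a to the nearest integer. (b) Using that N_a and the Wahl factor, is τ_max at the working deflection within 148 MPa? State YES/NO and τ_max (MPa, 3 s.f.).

N_a = Gd⁴/(8D³k) = (80.7×10³)(2.6⁴)/(8·18.8³·3.7) = 18.75 → N_a = 19
Actual rate k = Gd⁴/(8D³·19) = 3.6513 N/mm
Working load F = kδ = 3.6513·10 = 36.513 N
C = 18.8/2.6 = 7.2308; K_W = (4C−1)/(4C−4)+0.615/C = 1.2054
τ_max = K_W·8FD/(πd³) = 1.2054·99.455 = 119.89 MPa
τ_max ≤ 148 MPa → acceptable

(a) 19 coils; (b) YES, τ_max = 120 MPa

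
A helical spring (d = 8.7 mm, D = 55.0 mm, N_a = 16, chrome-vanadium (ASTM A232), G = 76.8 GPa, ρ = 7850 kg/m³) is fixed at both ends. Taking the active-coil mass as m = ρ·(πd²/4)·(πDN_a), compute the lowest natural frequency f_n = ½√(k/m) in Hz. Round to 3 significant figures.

k = Gd⁴/(8D³N_a) = (76.8×10³)(8.7⁴)/(8·55.0³·16) = 20.66 N/mm = 20660 N/m
Wire length L = πDN_a = π·55.0·16 = 2764.6 mm
m = ρ·(πd²/4)·L = 7850 × 59.447×10⁻⁶ m² × 2.7646 m = 1.2901 kg
f_n = ½√(k/m) = 0.5·√(20660/1.2901) = 0.5·√(16014) = 63.274 Hz

63.3 Hz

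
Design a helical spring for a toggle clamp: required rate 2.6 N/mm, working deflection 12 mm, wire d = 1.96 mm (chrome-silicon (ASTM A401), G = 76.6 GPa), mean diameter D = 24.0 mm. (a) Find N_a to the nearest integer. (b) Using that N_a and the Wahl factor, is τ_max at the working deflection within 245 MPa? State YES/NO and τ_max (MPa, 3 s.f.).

(a) 4 coils; (b) NO, τ_max = 278 MPa

N_a = Gd⁴/(8D³k) = (76.6×10³)(1.96⁴)/(8·24.0³·2.6) = 3.931 → N_a = 4
Actual rate k = Gd⁴/(8D³·4) = 2.5555 N/mm
Working load F = kδ = 2.5555·12 = 30.666 N
C = 24.0/1.96 = 12.2449; K_W = (4C−1)/(4C−4)+0.615/C = 1.1169
τ_max = K_W·8FD/(πd³) = 1.1169·248.91 = 278.01 MPa
τ_max > 245 MPa → exceeds allowable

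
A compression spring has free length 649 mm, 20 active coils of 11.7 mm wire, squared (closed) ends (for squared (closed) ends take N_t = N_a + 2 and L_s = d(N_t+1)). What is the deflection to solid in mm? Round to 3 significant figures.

N_t = 22; L_s = 11.7·23 = 269.1 mm
δ_solid = L₀ − L_s = 649 − 269.1 = 379.9 mm

380 mm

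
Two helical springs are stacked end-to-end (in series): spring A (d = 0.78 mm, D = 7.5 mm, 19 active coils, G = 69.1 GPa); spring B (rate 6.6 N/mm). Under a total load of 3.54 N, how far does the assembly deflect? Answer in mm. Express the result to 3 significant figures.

k_A = Gd⁴/(8D³N_a) = (69.1×10³)(0.78⁴)/(8·7.5³·19) = 0.39887 N/mm
Series: 1/k_eq = 1/0.39887 + 1/6.6 = 2.6586; k_eq = 0.37614 N/mm
δ = F/k_eq = 3.54/0.37614 = 9.4115 mm

9.41 mm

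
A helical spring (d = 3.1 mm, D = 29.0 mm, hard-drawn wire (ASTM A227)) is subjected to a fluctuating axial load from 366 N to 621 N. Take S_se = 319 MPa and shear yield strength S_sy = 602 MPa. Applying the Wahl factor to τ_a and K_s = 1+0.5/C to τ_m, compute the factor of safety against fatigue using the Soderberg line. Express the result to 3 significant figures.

C = D/d = 29.0/3.1 = 9.3548; K_W = (4C−1)/(4C−4)+0.615/C = 1.1555; K_s = 1+0.5/C = 1.0534
F_a = (F_max−F_min)/2 = 127.5 N; F_m = (F_max+F_min)/2 = 493.5 N
τ_a = K_W·8F_aD/(πd³) = 1.1555 × 316.06 = 365.21 MPa
τ_m = K_s·8F_mD/(πd³) = 1.0534 × 1223.3 = 1288.7 MPa
Soderberg: 1/n_f = τ_a/S_se + τ_m/S_sy = 365.21/319 + 1288.7/602 = 1.14484 + 2.14071 = 3.2855
n_f = 1/3.2855 = 0.3044

0.304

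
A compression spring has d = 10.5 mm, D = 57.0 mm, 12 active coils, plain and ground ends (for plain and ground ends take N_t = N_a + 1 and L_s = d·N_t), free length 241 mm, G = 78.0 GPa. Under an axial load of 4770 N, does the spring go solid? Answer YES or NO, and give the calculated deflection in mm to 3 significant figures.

k = Gd⁴/(8D³N_a) = (78.0×10³)(10.5⁴)/(8·57.0³·12) = 53.328 N/mm
N_t = 13; L_s = 10.5·13 = 136.5 mm; δ_solid = L₀ − L_s = 241 − 136.5 = 104.5 mm
δ = F/k = 4770/53.328 = 89.446 mm
δ < δ_solid → spring does not go solid

NO, δ = 89.4 mm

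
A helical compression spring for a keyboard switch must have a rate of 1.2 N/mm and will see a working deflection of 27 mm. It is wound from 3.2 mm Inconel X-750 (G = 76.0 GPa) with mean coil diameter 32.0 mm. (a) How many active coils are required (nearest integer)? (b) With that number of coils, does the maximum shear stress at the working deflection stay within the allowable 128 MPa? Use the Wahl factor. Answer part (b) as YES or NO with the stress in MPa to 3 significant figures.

(a) 25 coils; (b) YES, τ_max = 93.5 MPa

N_a = Gd⁴/(8D³k) = (76.0×10³)(3.2⁴)/(8·32.0³·1.2) = 25.33 → N_a = 25
Actual rate k = Gd⁴/(8D³·25) = 1.216 N/mm
Working load F = kδ = 1.216·27 = 32.832 N
C = 32.0/3.2 = 10.0000; K_W = (4C−1)/(4C−4)+0.615/C = 1.1448
τ_max = K_W·8FD/(πd³) = 1.1448·81.646 = 93.472 MPa
τ_max ≤ 128 MPa → acceptable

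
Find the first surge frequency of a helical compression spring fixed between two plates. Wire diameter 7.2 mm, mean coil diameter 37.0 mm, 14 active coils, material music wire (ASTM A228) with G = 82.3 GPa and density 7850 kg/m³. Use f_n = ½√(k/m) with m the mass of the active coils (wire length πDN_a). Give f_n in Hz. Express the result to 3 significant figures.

137 Hz

k = Gd⁴/(8D³N_a) = (82.3×10³)(7.2⁴)/(8·37.0³·14) = 38.986 N/mm = 38986 N/m
Wire length L = πDN_a = π·37.0·14 = 1627.3 mm
m = ρ·(πd²/4)·L = 7850 × 40.715×10⁻⁶ m² × 1.6273 m = 0.52012 kg
f_n = ½√(k/m) = 0.5·√(38986/0.52012) = 0.5·√(74955) = 136.89 Hz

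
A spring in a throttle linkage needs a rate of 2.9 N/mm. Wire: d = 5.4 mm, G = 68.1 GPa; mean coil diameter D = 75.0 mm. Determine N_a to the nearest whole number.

N_a = Gd⁴/(8D³k) = (68.1×10³ × 5.4⁴)/(8 × 75.0³ × 2.9)
    = 5.79058e+07 / 9.7875e+06 = 5.916 → 6 coils

6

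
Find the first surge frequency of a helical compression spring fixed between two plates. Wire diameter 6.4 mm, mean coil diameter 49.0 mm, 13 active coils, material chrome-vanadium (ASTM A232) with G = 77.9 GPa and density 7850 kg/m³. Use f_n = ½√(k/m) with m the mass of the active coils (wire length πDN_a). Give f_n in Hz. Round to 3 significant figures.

72.7 Hz

k = Gd⁴/(8D³N_a) = (77.9×10³)(6.4⁴)/(8·49.0³·13) = 10.682 N/mm = 10682 N/m
Wire length L = πDN_a = π·49.0·13 = 2001.2 mm
m = ρ·(πd²/4)·L = 7850 × 32.17×10⁻⁶ m² × 2.0012 m = 0.50537 kg
f_n = ½√(k/m) = 0.5·√(10682/0.50537) = 0.5·√(21136) = 72.691 Hz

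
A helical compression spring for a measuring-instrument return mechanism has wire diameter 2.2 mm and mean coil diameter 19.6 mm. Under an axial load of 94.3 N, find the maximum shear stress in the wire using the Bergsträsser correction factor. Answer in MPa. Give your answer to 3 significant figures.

Spring index C = D/d = 19.6/2.2 = 8.9091
K_B = (4C+2)/(4C−3) = 37.636/32.636 = 1.1532
τ₀ = 8FD/(πd³) = 8·94.3·19.6/(π·2.2³) = 14786.2/33.452 = 442.02 MPa
τ_max = K·τ₀ = 1.1532 × 442.02 = 509.74 MPa

510 MPa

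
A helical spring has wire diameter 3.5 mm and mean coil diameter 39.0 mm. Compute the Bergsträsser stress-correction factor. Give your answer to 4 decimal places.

C = D/d = 39.0/3.5 = 11.1429
K_B = (4C+2)/(4C−3) = 46.571/41.571 = 1.1203

1.1203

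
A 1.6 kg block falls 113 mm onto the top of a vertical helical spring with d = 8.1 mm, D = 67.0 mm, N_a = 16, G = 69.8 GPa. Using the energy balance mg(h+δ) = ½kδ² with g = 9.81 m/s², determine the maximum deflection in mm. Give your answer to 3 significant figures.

23.4 mm

k = Gd⁴/(8D³N_a) = (69.8×10³)(8.1⁴)/(8·67.0³·16) = 7.8048 N/mm
W = mg = 1.6 × 9.81 = 15.696 N
½kδ² − Wδ − Wh = 0 → δ = (W + √(W² + 2kWh))/k
δ = (15.696 + √(246.36 + 27685.9))/7.8048 = (15.696 + 167.13)/7.8048 = 23.425 mm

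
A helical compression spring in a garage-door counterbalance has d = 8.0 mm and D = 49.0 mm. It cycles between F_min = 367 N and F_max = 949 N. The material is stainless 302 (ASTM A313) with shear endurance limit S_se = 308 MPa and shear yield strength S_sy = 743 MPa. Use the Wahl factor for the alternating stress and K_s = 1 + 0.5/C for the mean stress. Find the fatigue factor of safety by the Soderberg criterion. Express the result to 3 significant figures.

C = D/d = 49.0/8.0 = 6.1250; K_W = (4C−1)/(4C−4)+0.615/C = 1.2467; K_s = 1+0.5/C = 1.0816
F_a = (F_max−F_min)/2 = 291 N; F_m = (F_max+F_min)/2 = 658 N
τ_a = K_W·8F_aD/(πd³) = 1.2467 × 70.918 = 88.418 MPa
τ_m = K_s·8F_mD/(πd³) = 1.0816 × 160.36 = 173.45 MPa
Soderberg: 1/n_f = τ_a/S_se + τ_m/S_sy = 88.418/308 + 173.45/743 = 0.28707 + 0.23344 = 0.52051
n_f = 1/0.52051 = 1.921

1.92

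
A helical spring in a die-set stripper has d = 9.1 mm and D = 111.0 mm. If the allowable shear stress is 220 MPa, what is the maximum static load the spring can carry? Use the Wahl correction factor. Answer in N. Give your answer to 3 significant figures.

525 N

C = D/d = 111.0/9.1 = 12.1978
K_W = (4C−1)/(4C−4) + 0.615/C = 47.791/44.791 + 0.0504 = 1.1174
τ_max = K·8FD/(πd³) → F_max = τ_allow·πd³/(8DK)
F_max = 220·π·9.1³/(8·111.0·1.1174) = 5.2083e+05/992.25 = 524.9 N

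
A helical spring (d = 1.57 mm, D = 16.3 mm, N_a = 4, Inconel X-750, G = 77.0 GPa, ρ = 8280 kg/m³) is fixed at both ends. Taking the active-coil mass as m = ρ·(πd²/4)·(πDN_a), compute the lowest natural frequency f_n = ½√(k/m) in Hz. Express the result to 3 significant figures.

k = Gd⁴/(8D³N_a) = (77.0×10³)(1.57⁴)/(8·16.3³·4) = 3.3758 N/mm = 3375.8 N/m
Wire length L = πDN_a = π·16.3·4 = 204.83 mm
m = ρ·(πd²/4)·L = 8280 × 1.9359×10⁻⁶ m² × 0.20483 m = 0.0032833 kg
f_n = ½√(k/m) = 0.5·√(3375.8/0.0032833) = 0.5·√(1.0282e+06) = 506.99 Hz

507 Hz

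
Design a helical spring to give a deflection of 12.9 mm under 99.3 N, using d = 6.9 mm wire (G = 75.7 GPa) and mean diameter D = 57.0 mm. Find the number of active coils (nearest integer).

Required rate k = F/δ = 99.3/12.9 = 7.6977 N/mm
N_a = Gd⁴/(8D³k) = (75.7×10³ × 6.9⁴)/(8 × 57.0³ × 7.6977)
    = 1.7159e+08 / 1.14044e+07 = 15.05 → 15 coils

15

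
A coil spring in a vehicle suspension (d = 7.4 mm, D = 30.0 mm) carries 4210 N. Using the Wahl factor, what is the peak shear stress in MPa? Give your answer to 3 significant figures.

1110 MPa

Spring index C = D/d = 30.0/7.4 = 4.0541
K_W = (4C−1)/(4C−4) + 0.615/C = 15.216/12.216 + 0.1517 = 1.3973
τ₀ = 8FD/(πd³) = 8·4210·30.0/(π·7.4³) = 1.0104e+06/1273 = 793.69 MPa
τ_max = K·τ₀ = 1.3973 × 793.69 = 1109 MPa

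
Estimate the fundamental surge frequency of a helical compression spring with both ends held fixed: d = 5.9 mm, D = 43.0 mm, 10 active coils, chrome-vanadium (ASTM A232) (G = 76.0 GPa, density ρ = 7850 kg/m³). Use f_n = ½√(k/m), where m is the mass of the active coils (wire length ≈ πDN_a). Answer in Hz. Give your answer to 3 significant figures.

112 Hz

k = Gd⁴/(8D³N_a) = (76.0×10³)(5.9⁴)/(8·43.0³·10) = 14.479 N/mm = 14479 N/m
Wire length L = πDN_a = π·43.0·10 = 1350.9 mm
m = ρ·(πd²/4)·L = 7850 × 27.34×10⁻⁶ m² × 1.3509 m = 0.28992 kg
f_n = ½√(k/m) = 0.5·√(14479/0.28992) = 0.5·√(49940) = 111.74 Hz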